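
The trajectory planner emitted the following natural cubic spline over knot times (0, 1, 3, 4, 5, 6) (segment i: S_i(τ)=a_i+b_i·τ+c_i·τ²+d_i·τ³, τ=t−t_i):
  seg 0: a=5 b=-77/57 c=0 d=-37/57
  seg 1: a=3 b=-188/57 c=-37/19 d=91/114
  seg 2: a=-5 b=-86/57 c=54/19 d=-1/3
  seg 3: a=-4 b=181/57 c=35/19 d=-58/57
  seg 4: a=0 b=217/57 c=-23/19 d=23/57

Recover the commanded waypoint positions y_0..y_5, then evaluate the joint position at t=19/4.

y_0=5 y_1=3 y_2=-5 y_3=-4 y_4=0 y_5=3
S(19/4) = -615/608

y_0 = S_0(0) = a_0 = 5
y_1 = S_1(0) = a_1 = 3
y_2 = S_2(0) = a_2 = -5
y_3 = S_3(0) = a_3 = -4
y_4 = S_4(0) = a_4 = 0
y_5 = S_4(1) = 3
t_q=19/4 is in segment 3 (τ=3/4); S_3(τ)=-615/608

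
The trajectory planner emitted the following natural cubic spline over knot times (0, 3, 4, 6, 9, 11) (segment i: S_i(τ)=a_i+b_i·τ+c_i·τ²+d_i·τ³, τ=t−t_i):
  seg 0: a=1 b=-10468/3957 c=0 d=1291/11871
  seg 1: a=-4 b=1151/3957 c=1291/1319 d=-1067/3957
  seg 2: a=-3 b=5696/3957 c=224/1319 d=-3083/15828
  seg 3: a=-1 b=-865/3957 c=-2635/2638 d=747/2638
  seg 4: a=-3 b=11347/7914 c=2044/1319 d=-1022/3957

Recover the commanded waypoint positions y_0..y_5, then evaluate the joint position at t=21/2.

y_0=1 y_1=-4 y_2=-3 y_3=-1 y_4=-3 y_5=4
S(21/2) = 2329/1319

y_0 = S_0(0) = a_0 = 1
y_1 = S_1(0) = a_1 = -4
y_2 = S_2(0) = a_2 = -3
y_3 = S_3(0) = a_3 = -1
y_4 = S_4(0) = a_4 = -3
y_5 = S_4(2) = 4
t_q=21/2 is in segment 4 (τ=3/2); S_4(τ)=2329/1319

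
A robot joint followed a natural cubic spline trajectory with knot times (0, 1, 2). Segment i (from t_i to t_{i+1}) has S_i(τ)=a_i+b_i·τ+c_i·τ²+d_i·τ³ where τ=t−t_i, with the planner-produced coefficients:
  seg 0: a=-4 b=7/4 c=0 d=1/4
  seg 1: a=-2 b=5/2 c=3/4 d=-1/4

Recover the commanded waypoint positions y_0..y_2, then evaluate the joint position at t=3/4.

y_0 = S_0(0) = a_0 = -4
y_1 = S_1(0) = a_1 = -2
y_2 = S_1(1) = 1
t_q=3/4 is in segment 0 (τ=3/4); S_0(τ)=-661/256

y_0=-4 y_1=-2 y_2=1
S(3/4) = -661/256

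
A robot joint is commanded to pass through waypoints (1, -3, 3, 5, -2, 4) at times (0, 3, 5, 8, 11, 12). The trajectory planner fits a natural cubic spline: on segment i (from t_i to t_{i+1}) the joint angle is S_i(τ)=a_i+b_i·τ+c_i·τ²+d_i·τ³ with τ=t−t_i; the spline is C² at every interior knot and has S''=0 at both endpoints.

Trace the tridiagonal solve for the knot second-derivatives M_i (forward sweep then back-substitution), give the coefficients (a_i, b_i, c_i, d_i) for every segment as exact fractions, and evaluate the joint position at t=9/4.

Δ: Δ0=-4/3, Δ1=3, Δ2=2/3, Δ3=-7/3, Δ4=6
row 1: diag=10, rhs=26; c'=1/5, d'=13/5
row 2: denom=10−2·1/5=48/5; d'=(-14−2·13/5)/(48/5)=-2
row 3: denom=12−3·5/16=177/16; d'=(-18−3·-2)/(177/16)=-64/59
row 4: denom=8−3·16/59=424/59; d'=(50−3·-64/59)/(424/59)=1571/212
back: M4=1571/212
back: M3=-64/59−16/59·1571/212=-164/53
back: M2=-2−5/16·-164/53=-219/212
back: M1=13/5−1/5·-219/212=595/212
M: M0=0, M1=595/212, M2=-219/212, M3=-164/53, M4=1571/212, M5=0
seg 0: a=1, c=M0/2=0, d=(M1−M0)/(6·3)=595/3816, b=Δ0−h0·(2M0+M1)/6=-3481/1272
seg 1: a=-3, c=M1/2=595/424, d=(M2−M1)/(6·2)=-407/1272, b=Δ1−h1·(2M1+M2)/6=937/636
seg 2: a=3, c=M2/2=-219/424, d=(M3−M2)/(6·3)=-437/3816, b=Δ2−h2·(2M2+M3)/6=2065/636
seg 3: a=5, c=M3/2=-82/53, d=(M4−M3)/(6·3)=2227/3816, b=Δ3−h3·(2M3+M4)/6=-3745/1272
seg 4: a=-2, c=M4/2=1571/424, d=(M5−M4)/(6·1)=-1571/1272, b=Δ4−h4·(2M4+M5)/6=2245/636
t_q=9/4 → seg 0, τ=9/4; S=1+-3481/1272·τ+0·τ²+595/3816·τ³=-91757/27136

  seg 0: a=1 b=-3481/1272 c=0 d=595/3816
  seg 1: a=-3 b=937/636 c=595/424 d=-407/1272
  seg 2: a=3 b=2065/636 c=-219/424 d=-437/3816
  seg 3: a=5 b=-3745/1272 c=-82/53 d=2227/3816
  seg 4: a=-2 b=2245/636 c=1571/424 d=-1571/1272
S(9/4) = -91757/27136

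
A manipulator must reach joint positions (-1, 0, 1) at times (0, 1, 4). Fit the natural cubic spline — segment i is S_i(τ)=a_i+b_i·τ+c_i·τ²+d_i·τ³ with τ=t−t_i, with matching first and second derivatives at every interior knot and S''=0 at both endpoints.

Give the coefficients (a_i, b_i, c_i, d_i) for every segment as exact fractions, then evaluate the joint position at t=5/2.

Δ: Δ0=1, Δ1=1/3
row 1: diag=8, rhs=-4; c'=3/8, d'=-1/2
back: M1=-1/2
M: M0=0, M1=-1/2, M2=0
seg 0: a=-1, c=M0/2=0, d=(M1−M0)/(6·1)=-1/12, b=Δ0−h0·(2M0+M1)/6=13/12
seg 1: a=0, c=M1/2=-1/4, d=(M2−M1)/(6·3)=1/36, b=Δ1−h1·(2M1+M2)/6=5/6
t_q=5/2 → seg 1, τ=3/2; S=0+5/6·τ+-1/4·τ²+1/36·τ³=25/32

  seg 0: a=-1 b=13/12 c=0 d=-1/12
  seg 1: a=0 b=5/6 c=-1/4 d=1/36
S(5/2) = 25/32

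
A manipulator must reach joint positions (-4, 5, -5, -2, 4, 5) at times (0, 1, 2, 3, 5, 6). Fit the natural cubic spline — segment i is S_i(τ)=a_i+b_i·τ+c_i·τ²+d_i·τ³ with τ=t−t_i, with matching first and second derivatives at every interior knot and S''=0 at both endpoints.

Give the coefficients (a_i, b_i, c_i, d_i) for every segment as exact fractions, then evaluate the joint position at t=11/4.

Δ: Δ0=9, Δ1=-10, Δ2=3, Δ3=3, Δ4=1
row 1: diag=4, rhs=-114; c'=1/4, d'=-57/2
row 2: denom=4−1·1/4=15/4; d'=(78−1·-57/2)/(15/4)=142/5
row 3: denom=6−1·4/15=86/15; d'=(0−1·142/5)/(86/15)=-213/43
row 4: denom=6−2·15/43=228/43; d'=(-12−2·-213/43)/(228/43)=-15/38
back: M4=-15/38
back: M3=-213/43−15/43·-15/38=-183/38
back: M2=142/5−4/15·-183/38=564/19
back: M1=-57/2−1/4·564/19=-1365/38
M: M0=0, M1=-1365/38, M2=564/19, M3=-183/38, M4=-15/38, M5=0
seg 0: a=-4, c=M0/2=0, d=(M1−M0)/(6·1)=-455/76, b=Δ0−h0·(2M0+M1)/6=1139/76
seg 1: a=5, c=M1/2=-1365/76, d=(M2−M1)/(6·1)=831/76, b=Δ1−h1·(2M1+M2)/6=-113/38
seg 2: a=-5, c=M2/2=282/19, d=(M3−M2)/(6·1)=-23/4, b=Δ2−h2·(2M2+M3)/6=-463/76
seg 3: a=-2, c=M3/2=-183/76, d=(M4−M3)/(6·2)=7/19, b=Δ3−h3·(2M3+M4)/6=241/38
seg 4: a=4, c=M4/2=-15/76, d=(M5−M4)/(6·1)=5/76, b=Δ4−h4·(2M4+M5)/6=43/38
t_q=11/4 → seg 2, τ=3/4; S=-5+-463/76·τ+282/19·τ²+-23/4·τ³=-17735/4864

  seg 0: a=-4 b=1139/76 c=0 d=-455/76
  seg 1: a=5 b=-113/38 c=-1365/76 d=831/76
  seg 2: a=-5 b=-463/76 c=282/19 d=-23/4
  seg 3: a=-2 b=241/38 c=-183/76 d=7/19
  seg 4: a=4 b=43/38 c=-15/76 d=5/76
S(11/4) = -17735/4864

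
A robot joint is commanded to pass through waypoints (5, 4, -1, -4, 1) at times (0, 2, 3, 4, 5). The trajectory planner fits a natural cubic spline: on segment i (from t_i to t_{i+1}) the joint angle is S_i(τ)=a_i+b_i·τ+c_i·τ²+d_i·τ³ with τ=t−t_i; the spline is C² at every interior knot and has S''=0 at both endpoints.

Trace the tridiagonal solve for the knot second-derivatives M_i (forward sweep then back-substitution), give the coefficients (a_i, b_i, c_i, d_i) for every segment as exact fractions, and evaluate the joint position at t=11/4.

Δ: Δ0=-1/2, Δ1=-5, Δ2=-3, Δ3=5
row 1: diag=6, rhs=-27; c'=1/6, d'=-9/2
row 2: denom=4−1·1/6=23/6; d'=(12−1·-9/2)/(23/6)=99/23
row 3: denom=4−1·6/23=86/23; d'=(48−1·99/23)/(86/23)=1005/86
back: M3=1005/86
back: M2=99/23−6/23·1005/86=54/43
back: M1=-9/2−1/6·54/43=-405/86
M: M0=0, M1=-405/86, M2=54/43, M3=1005/86, M4=0
seg 0: a=5, c=M0/2=0, d=(M1−M0)/(6·2)=-135/344, b=Δ0−h0·(2M0+M1)/6=46/43
seg 1: a=4, c=M1/2=-405/172, d=(M2−M1)/(6·1)=171/172, b=Δ1−h1·(2M1+M2)/6=-313/86
seg 2: a=-1, c=M2/2=27/43, d=(M3−M2)/(6·1)=299/172, b=Δ2−h2·(2M2+M3)/6=-923/172
seg 3: a=-4, c=M3/2=1005/172, d=(M4−M3)/(6·1)=-335/172, b=Δ3−h3·(2M3+M4)/6=95/86
t_q=11/4 → seg 1, τ=3/4; S=4+-313/86·τ+-405/172·τ²+171/172·τ³=4021/11008

  seg 0: a=5 b=46/43 c=0 d=-135/344
  seg 1: a=4 b=-313/86 c=-405/172 d=171/172
  seg 2: a=-1 b=-923/172 c=27/43 d=299/172
  seg 3: a=-4 b=95/86 c=1005/172 d=-335/172
S(11/4) = 4021/11008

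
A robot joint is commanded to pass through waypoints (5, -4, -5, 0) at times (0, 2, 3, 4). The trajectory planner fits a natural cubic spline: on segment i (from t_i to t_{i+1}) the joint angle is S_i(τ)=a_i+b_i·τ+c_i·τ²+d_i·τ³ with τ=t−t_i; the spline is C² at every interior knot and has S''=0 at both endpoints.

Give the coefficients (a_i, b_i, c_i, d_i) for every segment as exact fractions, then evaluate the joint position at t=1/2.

Δ: Δ0=-9/2, Δ1=-1, Δ2=5
row 1: diag=6, rhs=21; c'=1/6, d'=7/2
row 2: denom=4−1·1/6=23/6; d'=(36−1·7/2)/(23/6)=195/23
back: M2=195/23
back: M1=7/2−1/6·195/23=48/23
M: M0=0, M1=48/23, M2=195/23, M3=0
seg 0: a=5, c=M0/2=0, d=(M1−M0)/(6·2)=4/23, b=Δ0−h0·(2M0+M1)/6=-239/46
seg 1: a=-4, c=M1/2=24/23, d=(M2−M1)/(6·1)=49/46, b=Δ1−h1·(2M1+M2)/6=-143/46
seg 2: a=-5, c=M2/2=195/46, d=(M3−M2)/(6·1)=-65/46, b=Δ2−h2·(2M2+M3)/6=50/23
t_q=1/2 → seg 0, τ=1/2; S=5+-239/46·τ+0·τ²+4/23·τ³=223/92

  seg 0: a=5 b=-239/46 c=0 d=4/23
  seg 1: a=-4 b=-143/46 c=24/23 d=49/46
  seg 2: a=-5 b=50/23 c=195/46 d=-65/46
S(1/2) = 223/92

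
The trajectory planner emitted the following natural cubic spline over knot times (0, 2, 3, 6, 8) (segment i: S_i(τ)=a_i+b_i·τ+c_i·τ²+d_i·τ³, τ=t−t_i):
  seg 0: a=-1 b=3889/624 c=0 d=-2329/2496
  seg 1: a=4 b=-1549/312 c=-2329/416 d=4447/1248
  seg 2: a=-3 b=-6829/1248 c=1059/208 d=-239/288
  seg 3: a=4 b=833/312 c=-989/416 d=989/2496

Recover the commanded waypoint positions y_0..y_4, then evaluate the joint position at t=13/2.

y_0=-1 y_1=4 y_2=-3 y_3=4 y_4=3
S(13/2) = 31883/6656

y_0 = S_0(0) = a_0 = -1
y_1 = S_1(0) = a_1 = 4
y_2 = S_2(0) = a_2 = -3
y_3 = S_3(0) = a_3 = 4
y_4 = S_3(2) = 3
t_q=13/2 is in segment 3 (τ=1/2); S_3(τ)=31883/6656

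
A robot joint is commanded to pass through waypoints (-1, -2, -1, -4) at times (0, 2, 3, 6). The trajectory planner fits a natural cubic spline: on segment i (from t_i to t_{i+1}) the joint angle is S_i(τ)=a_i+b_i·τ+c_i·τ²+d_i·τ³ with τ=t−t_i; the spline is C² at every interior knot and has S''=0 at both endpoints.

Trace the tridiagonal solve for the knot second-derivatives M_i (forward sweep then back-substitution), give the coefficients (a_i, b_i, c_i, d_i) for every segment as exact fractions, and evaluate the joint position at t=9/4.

Δ: Δ0=-1/2, Δ1=1, Δ2=-1
row 1: diag=6, rhs=9; c'=1/6, d'=3/2
row 2: denom=8−1·1/6=47/6; d'=(-12−1·3/2)/(47/6)=-81/47
back: M2=-81/47
back: M1=3/2−1/6·-81/47=84/47
M: M0=0, M1=84/47, M2=-81/47, M3=0
seg 0: a=-1, c=M0/2=0, d=(M1−M0)/(6·2)=7/47, b=Δ0−h0·(2M0+M1)/6=-103/94
seg 1: a=-2, c=M1/2=42/47, d=(M2−M1)/(6·1)=-55/94, b=Δ1−h1·(2M1+M2)/6=65/94
seg 2: a=-1, c=M2/2=-81/94, d=(M3−M2)/(6·3)=9/94, b=Δ2−h2·(2M2+M3)/6=34/47
t_q=9/4 → seg 1, τ=1/4; S=-2+65/94·τ+42/47·τ²+-55/94·τ³=-10711/6016

  seg 0: a=-1 b=-103/94 c=0 d=7/47
  seg 1: a=-2 b=65/94 c=42/47 d=-55/94
  seg 2: a=-1 b=34/47 c=-81/94 d=9/94
S(9/4) = -10711/6016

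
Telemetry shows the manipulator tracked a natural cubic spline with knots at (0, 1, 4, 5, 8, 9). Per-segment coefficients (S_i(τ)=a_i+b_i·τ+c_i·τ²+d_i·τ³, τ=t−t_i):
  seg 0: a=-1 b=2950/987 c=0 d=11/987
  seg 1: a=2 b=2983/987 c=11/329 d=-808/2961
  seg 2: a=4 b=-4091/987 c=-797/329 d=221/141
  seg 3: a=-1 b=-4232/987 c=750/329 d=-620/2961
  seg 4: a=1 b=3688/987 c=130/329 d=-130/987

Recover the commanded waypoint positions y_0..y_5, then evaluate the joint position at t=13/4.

y_0 = S_0(0) = a_0 = -1
y_1 = S_1(0) = a_1 = 2
y_2 = S_2(0) = a_2 = 4
y_3 = S_3(0) = a_3 = -1
y_4 = S_4(0) = a_4 = 1
y_5 = S_4(1) = 5
t_q=13/4 is in segment 1 (τ=9/4); S_1(τ)=30853/5264

y_0=-1 y_1=2 y_2=4 y_3=-1 y_4=1 y_5=5
S(13/4) = 30853/5264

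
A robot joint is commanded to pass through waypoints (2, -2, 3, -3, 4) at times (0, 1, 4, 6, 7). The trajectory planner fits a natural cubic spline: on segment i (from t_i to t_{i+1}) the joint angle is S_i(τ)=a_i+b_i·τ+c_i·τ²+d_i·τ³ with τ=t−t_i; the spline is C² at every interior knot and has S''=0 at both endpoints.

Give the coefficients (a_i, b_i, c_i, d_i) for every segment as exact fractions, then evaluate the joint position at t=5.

Δ: Δ0=-4, Δ1=5/3, Δ2=-3, Δ3=7
row 1: diag=8, rhs=34; c'=3/8, d'=17/4
row 2: denom=10−3·3/8=71/8; d'=(-28−3·17/4)/(71/8)=-326/71
row 3: denom=6−2·16/71=394/71; d'=(60−2·-326/71)/(394/71)=2456/197
back: M3=2456/197
back: M2=-326/71−16/71·2456/197=-1458/197
back: M1=17/4−3/8·-1458/197=1384/197
M: M0=0, M1=1384/197, M2=-1458/197, M3=2456/197, M4=0
seg 0: a=2, c=M0/2=0, d=(M1−M0)/(6·1)=692/591, b=Δ0−h0·(2M0+M1)/6=-3056/591
seg 1: a=-2, c=M1/2=692/197, d=(M2−M1)/(6·3)=-1421/1773, b=Δ1−h1·(2M1+M2)/6=-980/591
seg 2: a=3, c=M2/2=-729/197, d=(M3−M2)/(6·2)=1957/1182, b=Δ2−h2·(2M2+M3)/6=-1313/591
seg 3: a=-3, c=M3/2=1228/197, d=(M4−M3)/(6·1)=-1228/591, b=Δ3−h3·(2M3+M4)/6=1681/591
t_q=5 → seg 2, τ=1; S=3+-1313/591·τ+-729/197·τ²+1957/1182·τ³=-499/394

  seg 0: a=2 b=-3056/591 c=0 d=692/591
  seg 1: a=-2 b=-980/591 c=692/197 d=-1421/1773
  seg 2: a=3 b=-1313/591 c=-729/197 d=1957/1182
  seg 3: a=-3 b=1681/591 c=1228/197 d=-1228/591
S(5) = -499/394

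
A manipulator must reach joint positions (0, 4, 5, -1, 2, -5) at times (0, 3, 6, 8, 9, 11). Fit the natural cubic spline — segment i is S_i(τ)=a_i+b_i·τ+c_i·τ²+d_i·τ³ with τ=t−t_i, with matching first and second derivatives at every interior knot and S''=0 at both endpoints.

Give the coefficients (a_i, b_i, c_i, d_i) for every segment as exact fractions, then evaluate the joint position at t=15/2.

Δ: Δ0=4/3, Δ1=1/3, Δ2=-3, Δ3=3, Δ4=-7/2
row 1: diag=12, rhs=-6; c'=1/4, d'=-1/2
row 2: denom=10−3·1/4=37/4; d'=(-20−3·-1/2)/(37/4)=-2
row 3: denom=6−2·8/37=206/37; d'=(36−2·-2)/(206/37)=740/103
row 4: denom=6−1·37/206=1199/206; d'=(-39−1·740/103)/(1199/206)=-9514/1199
back: M4=-9514/1199
back: M3=740/103−37/206·-9514/1199=10323/1199
back: M2=-2−8/37·10323/1199=-4630/1199
back: M1=-1/2−1/4·-4630/1199=558/1199
M: M0=0, M1=558/1199, M2=-4630/1199, M3=10323/1199, M4=-9514/1199, M5=0
seg 0: a=0, c=M0/2=0, d=(M1−M0)/(6·3)=31/1199, b=Δ0−h0·(2M0+M1)/6=3959/3597
seg 1: a=4, c=M1/2=279/1199, d=(M2−M1)/(6·3)=-2594/10791, b=Δ1−h1·(2M1+M2)/6=6470/3597
seg 2: a=5, c=M2/2=-2315/1199, d=(M3−M2)/(6·2)=14953/14388, b=Δ2−h2·(2M2+M3)/6=-11854/3597
seg 3: a=-1, c=M3/2=10323/2398, d=(M4−M3)/(6·1)=-19837/7194, b=Δ3−h3·(2M3+M4)/6=475/327
seg 4: a=2, c=M4/2=-4757/1199, d=(M5−M4)/(6·2)=4757/7194, b=Δ4−h4·(2M4+M5)/6=12877/7194
t_q=15/2 → seg 2, τ=3/2; S=5+-11854/3597·τ+-2315/1199·τ²+14953/14388·τ³=-29927/38368

  seg 0: a=0 b=3959/3597 c=0 d=31/1199
  seg 1: a=4 b=6470/3597 c=279/1199 d=-2594/10791
  seg 2: a=5 b=-11854/3597 c=-2315/1199 d=14953/14388
  seg 3: a=-1 b=475/327 c=10323/2398 d=-19837/7194
  seg 4: a=2 b=12877/7194 c=-4757/1199 d=4757/7194
S(15/2) = -29927/38368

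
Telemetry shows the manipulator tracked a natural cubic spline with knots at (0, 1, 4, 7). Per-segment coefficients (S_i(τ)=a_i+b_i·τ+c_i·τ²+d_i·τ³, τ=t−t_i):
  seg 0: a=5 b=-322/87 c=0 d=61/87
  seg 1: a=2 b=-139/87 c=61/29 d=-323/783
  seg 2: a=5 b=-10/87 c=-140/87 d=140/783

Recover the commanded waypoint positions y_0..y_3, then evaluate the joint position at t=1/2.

y_0 = S_0(0) = a_0 = 5
y_1 = S_1(0) = a_1 = 2
y_2 = S_2(0) = a_2 = 5
y_3 = S_2(3) = -5
t_q=1/2 is in segment 0 (τ=1/2); S_0(τ)=751/232

y_0=5 y_1=2 y_2=5 y_3=-5
S(1/2) = 751/232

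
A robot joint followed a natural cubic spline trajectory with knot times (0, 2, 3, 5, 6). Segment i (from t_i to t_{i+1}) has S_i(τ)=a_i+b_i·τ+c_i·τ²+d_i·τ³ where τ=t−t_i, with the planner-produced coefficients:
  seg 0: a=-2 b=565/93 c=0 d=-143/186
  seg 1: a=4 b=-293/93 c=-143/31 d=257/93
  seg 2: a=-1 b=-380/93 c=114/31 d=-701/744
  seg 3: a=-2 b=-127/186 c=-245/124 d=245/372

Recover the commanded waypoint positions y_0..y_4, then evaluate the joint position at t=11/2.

y_0 = S_0(0) = a_0 = -2
y_1 = S_1(0) = a_1 = 4
y_2 = S_2(0) = a_2 = -1
y_3 = S_3(0) = a_3 = -2
y_4 = S_3(1) = -4
t_q=11/2 is in segment 3 (τ=1/2); S_3(τ)=-2731/992

y_0=-2 y_1=4 y_2=-1 y_3=-2 y_4=-4
S(11/2) = -2731/992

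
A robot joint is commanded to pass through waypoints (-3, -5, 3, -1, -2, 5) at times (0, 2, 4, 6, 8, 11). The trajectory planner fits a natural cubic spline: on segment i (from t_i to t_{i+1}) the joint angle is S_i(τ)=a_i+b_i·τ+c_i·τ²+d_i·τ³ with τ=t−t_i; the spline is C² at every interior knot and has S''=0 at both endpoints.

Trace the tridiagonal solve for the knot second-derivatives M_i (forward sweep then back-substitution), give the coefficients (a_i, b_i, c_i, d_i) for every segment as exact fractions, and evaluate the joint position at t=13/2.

  seg 0: a=-3 b=-2216/795 c=0 d=1421/3180
  seg 1: a=-5 b=2047/795 c=1421/530 d=-313/318
  seg 2: a=3 b=1183/795 c=-1709/530 d=1177/1590
  seg 3: a=-1 b=-2009/795 c=129/106 d=-647/6360
  seg 4: a=-2 b=1781/1590 c=643/1060 d=-643/9540
S(13/2) = -6689/3392

Δ: Δ0=-1, Δ1=4, Δ2=-2, Δ3=-1/2, Δ4=7/3
row 1: diag=8, rhs=30; c'=1/4, d'=15/4
row 2: denom=8−2·1/4=15/2; d'=(-36−2·15/4)/(15/2)=-29/5
row 3: denom=8−2·4/15=112/15; d'=(9−2·-29/5)/(112/15)=309/112
row 4: denom=10−2·15/56=265/28; d'=(17−2·309/112)/(265/28)=643/530
back: M4=643/530
back: M3=309/112−15/56·643/530=129/53
back: M2=-29/5−4/15·129/53=-1709/265
back: M1=15/4−1/4·-1709/265=1421/265
M: M0=0, M1=1421/265, M2=-1709/265, M3=129/53, M4=643/530, M5=0
seg 0: a=-3, c=M0/2=0, d=(M1−M0)/(6·2)=1421/3180, b=Δ0−h0·(2M0+M1)/6=-2216/795
seg 1: a=-5, c=M1/2=1421/530, d=(M2−M1)/(6·2)=-313/318, b=Δ1−h1·(2M1+M2)/6=2047/795
seg 2: a=3, c=M2/2=-1709/530, d=(M3−M2)/(6·2)=1177/1590, b=Δ2−h2·(2M2+M3)/6=1183/795
seg 3: a=-1, c=M3/2=129/106, d=(M4−M3)/(6·2)=-647/6360, b=Δ3−h3·(2M3+M4)/6=-2009/795
seg 4: a=-2, c=M4/2=643/1060, d=(M5−M4)/(6·3)=-643/9540, b=Δ4−h4·(2M4+M5)/6=1781/1590
t_q=13/2 → seg 3, τ=1/2; S=-1+-2009/795·τ+129/106·τ²+-647/6360·τ³=-6689/3392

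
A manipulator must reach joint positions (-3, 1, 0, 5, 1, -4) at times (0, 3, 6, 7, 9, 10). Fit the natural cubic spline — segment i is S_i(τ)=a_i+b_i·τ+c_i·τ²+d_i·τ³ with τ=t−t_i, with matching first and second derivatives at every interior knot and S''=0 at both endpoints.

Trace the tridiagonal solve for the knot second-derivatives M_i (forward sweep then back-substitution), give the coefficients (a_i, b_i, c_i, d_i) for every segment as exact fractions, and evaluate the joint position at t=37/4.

  seg 0: a=-3 b=1121/452 c=0 d=-1555/12204
  seg 1: a=1 b=-217/226 c=-1555/1356 d=5515/12204
  seg 2: a=0 b=1971/452 c=330/113 d=-1031/452
  seg 3: a=5 b=759/226 c=-1773/452 d=281/452
  seg 4: a=1 b=-1101/226 c=-87/452 d=29/452
S(37/4) = -6623/28928

Δ: Δ0=4/3, Δ1=-1/3, Δ2=5, Δ3=-2, Δ4=-5
row 1: diag=12, rhs=-10; c'=1/4, d'=-5/6
row 2: denom=8−3·1/4=29/4; d'=(32−3·-5/6)/(29/4)=138/29
row 3: denom=6−1·4/29=170/29; d'=(-42−1·138/29)/(170/29)=-678/85
row 4: denom=6−2·29/85=452/85; d'=(-18−2·-678/85)/(452/85)=-87/226
back: M4=-87/226
back: M3=-678/85−29/85·-87/226=-1773/226
back: M2=138/29−4/29·-1773/226=660/113
back: M1=-5/6−1/4·660/113=-1555/678
M: M0=0, M1=-1555/678, M2=660/113, M3=-1773/226, M4=-87/226, M5=0
seg 0: a=-3, c=M0/2=0, d=(M1−M0)/(6·3)=-1555/12204, b=Δ0−h0·(2M0+M1)/6=1121/452
seg 1: a=1, c=M1/2=-1555/1356, d=(M2−M1)/(6·3)=5515/12204, b=Δ1−h1·(2M1+M2)/6=-217/226
seg 2: a=0, c=M2/2=330/113, d=(M3−M2)/(6·1)=-1031/452, b=Δ2−h2·(2M2+M3)/6=1971/452
seg 3: a=5, c=M3/2=-1773/452, d=(M4−M3)/(6·2)=281/452, b=Δ3−h3·(2M3+M4)/6=759/226
seg 4: a=1, c=M4/2=-87/452, d=(M5−M4)/(6·1)=29/452, b=Δ4−h4·(2M4+M5)/6=-1101/226
t_q=37/4 → seg 4, τ=1/4; S=1+-1101/226·τ+-87/452·τ²+29/452·τ³=-6623/28928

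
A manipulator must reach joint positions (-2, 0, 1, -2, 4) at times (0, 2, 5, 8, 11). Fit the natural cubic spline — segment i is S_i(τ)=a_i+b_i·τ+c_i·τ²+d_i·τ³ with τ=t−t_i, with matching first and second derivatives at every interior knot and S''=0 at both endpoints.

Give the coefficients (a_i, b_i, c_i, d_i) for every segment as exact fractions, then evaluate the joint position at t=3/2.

Δ: Δ0=1, Δ1=1/3, Δ2=-1, Δ3=2
row 1: diag=10, rhs=-4; c'=3/10, d'=-2/5
row 2: denom=12−3·3/10=111/10; d'=(-8−3·-2/5)/(111/10)=-68/111
row 3: denom=12−3·10/37=414/37; d'=(18−3·-68/111)/(414/37)=367/207
back: M3=367/207
back: M2=-68/111−10/37·367/207=-226/207
back: M1=-2/5−3/10·-226/207=-5/69
M: M0=0, M1=-5/69, M2=-226/207, M3=367/207, M4=0
seg 0: a=-2, c=M0/2=0, d=(M1−M0)/(6·2)=-5/828, b=Δ0−h0·(2M0+M1)/6=212/207
seg 1: a=0, c=M1/2=-5/138, d=(M2−M1)/(6·3)=-211/3726, b=Δ1−h1·(2M1+M2)/6=197/207
seg 2: a=1, c=M2/2=-113/207, d=(M3−M2)/(6·3)=593/3726, b=Δ2−h2·(2M2+M3)/6=-329/414
seg 3: a=-2, c=M3/2=367/414, d=(M4−M3)/(6·3)=-367/3726, b=Δ3−h3·(2M3+M4)/6=47/207
t_q=3/2 → seg 0, τ=3/2; S=-2+212/207·τ+0·τ²+-5/828·τ³=-1069/2208

  seg 0: a=-2 b=212/207 c=0 d=-5/828
  seg 1: a=0 b=197/207 c=-5/138 d=-211/3726
  seg 2: a=1 b=-329/414 c=-113/207 d=593/3726
  seg 3: a=-2 b=47/207 c=367/414 d=-367/3726
S(3/2) = -1069/2208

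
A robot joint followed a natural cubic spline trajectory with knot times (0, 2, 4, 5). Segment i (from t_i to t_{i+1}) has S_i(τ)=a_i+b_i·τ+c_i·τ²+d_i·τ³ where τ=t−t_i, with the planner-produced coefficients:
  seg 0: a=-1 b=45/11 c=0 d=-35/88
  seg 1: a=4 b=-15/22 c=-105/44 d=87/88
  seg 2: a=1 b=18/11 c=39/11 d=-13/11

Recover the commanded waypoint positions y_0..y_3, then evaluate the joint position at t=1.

y_0 = S_0(0) = a_0 = -1
y_1 = S_1(0) = a_1 = 4
y_2 = S_2(0) = a_2 = 1
y_3 = S_2(1) = 5
t_q=1 is in segment 0 (τ=1); S_0(τ)=237/88

y_0=-1 y_1=4 y_2=1 y_3=5
S(1) = 237/88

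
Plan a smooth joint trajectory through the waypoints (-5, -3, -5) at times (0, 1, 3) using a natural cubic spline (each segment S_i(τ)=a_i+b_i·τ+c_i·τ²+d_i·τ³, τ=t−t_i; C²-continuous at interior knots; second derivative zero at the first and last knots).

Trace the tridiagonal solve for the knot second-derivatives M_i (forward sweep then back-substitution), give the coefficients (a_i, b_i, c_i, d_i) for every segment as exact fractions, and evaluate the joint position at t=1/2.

Δ: Δ0=2, Δ1=-1
row 1: diag=6, rhs=-18; c'=1/3, d'=-3
back: M1=-3
M: M0=0, M1=-3, M2=0
seg 0: a=-5, c=M0/2=0, d=(M1−M0)/(6·1)=-1/2, b=Δ0−h0·(2M0+M1)/6=5/2
seg 1: a=-3, c=M1/2=-3/2, d=(M2−M1)/(6·2)=1/4, b=Δ1−h1·(2M1+M2)/6=1
t_q=1/2 → seg 0, τ=1/2; S=-5+5/2·τ+0·τ²+-1/2·τ³=-61/16

  seg 0: a=-5 b=5/2 c=0 d=-1/2
  seg 1: a=-3 b=1 c=-3/2 d=1/4
S(1/2) = -61/16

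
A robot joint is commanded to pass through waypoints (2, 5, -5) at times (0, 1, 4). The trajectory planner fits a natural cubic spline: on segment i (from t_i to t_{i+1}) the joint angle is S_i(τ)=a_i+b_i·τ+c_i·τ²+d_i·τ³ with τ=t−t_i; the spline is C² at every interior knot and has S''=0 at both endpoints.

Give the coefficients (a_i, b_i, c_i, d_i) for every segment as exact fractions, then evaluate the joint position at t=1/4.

Δ: Δ0=3, Δ1=-10/3
row 1: diag=8, rhs=-38; c'=3/8, d'=-19/4
back: M1=-19/4
M: M0=0, M1=-19/4, M2=0
seg 0: a=2, c=M0/2=0, d=(M1−M0)/(6·1)=-19/24, b=Δ0−h0·(2M0+M1)/6=91/24
seg 1: a=5, c=M1/2=-19/8, d=(M2−M1)/(6·3)=19/72, b=Δ1−h1·(2M1+M2)/6=17/12
t_q=1/4 → seg 0, τ=1/4; S=2+91/24·τ+0·τ²+-19/24·τ³=1503/512

  seg 0: a=2 b=91/24 c=0 d=-19/24
  seg 1: a=5 b=17/12 c=-19/8 d=19/72
S(1/4) = 1503/512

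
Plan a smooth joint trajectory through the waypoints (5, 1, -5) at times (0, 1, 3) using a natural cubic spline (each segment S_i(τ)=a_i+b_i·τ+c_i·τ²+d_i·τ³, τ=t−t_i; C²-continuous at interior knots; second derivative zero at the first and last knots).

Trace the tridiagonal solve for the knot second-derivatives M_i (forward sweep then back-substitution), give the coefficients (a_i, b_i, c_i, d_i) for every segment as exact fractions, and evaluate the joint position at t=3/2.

Δ: Δ0=-4, Δ1=-3
row 1: diag=6, rhs=6; c'=1/3, d'=1
back: M1=1
M: M0=0, M1=1, M2=0
seg 0: a=5, c=M0/2=0, d=(M1−M0)/(6·1)=1/6, b=Δ0−h0·(2M0+M1)/6=-25/6
seg 1: a=1, c=M1/2=1/2, d=(M2−M1)/(6·2)=-1/12, b=Δ1−h1·(2M1+M2)/6=-11/3
t_q=3/2 → seg 1, τ=1/2; S=1+-11/3·τ+1/2·τ²+-1/12·τ³=-23/32

  seg 0: a=5 b=-25/6 c=0 d=1/6
  seg 1: a=1 b=-11/3 c=1/2 d=-1/12
S(3/2) = -23/32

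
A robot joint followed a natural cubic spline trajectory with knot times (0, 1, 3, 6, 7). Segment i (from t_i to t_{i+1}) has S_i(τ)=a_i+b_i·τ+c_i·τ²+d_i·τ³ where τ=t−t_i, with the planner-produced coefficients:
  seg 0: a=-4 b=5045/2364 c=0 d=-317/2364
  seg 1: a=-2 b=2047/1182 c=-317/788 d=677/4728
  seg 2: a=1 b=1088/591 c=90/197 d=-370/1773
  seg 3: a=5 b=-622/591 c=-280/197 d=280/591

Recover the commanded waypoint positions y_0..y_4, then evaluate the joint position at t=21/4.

y_0 = S_0(0) = a_0 = -4
y_1 = S_1(0) = a_1 = -2
y_2 = S_2(0) = a_2 = 1
y_3 = S_3(0) = a_3 = 5
y_4 = S_3(1) = 3
t_q=21/4 is in segment 2 (τ=9/4); S_2(τ)=32011/6304

y_0=-4 y_1=-2 y_2=1 y_3=5 y_4=3
S(21/4) = 32011/6304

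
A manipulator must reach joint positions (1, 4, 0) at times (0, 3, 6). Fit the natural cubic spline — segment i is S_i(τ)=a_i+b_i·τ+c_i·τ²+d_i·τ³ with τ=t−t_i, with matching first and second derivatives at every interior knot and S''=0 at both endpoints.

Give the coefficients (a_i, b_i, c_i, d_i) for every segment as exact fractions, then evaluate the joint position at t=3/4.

  seg 0: a=1 b=19/12 c=0 d=-7/108
  seg 1: a=4 b=-1/6 c=-7/12 d=7/108
S(3/4) = 553/256

Δ: Δ0=1, Δ1=-4/3
row 1: diag=12, rhs=-14; c'=1/4, d'=-7/6
back: M1=-7/6
M: M0=0, M1=-7/6, M2=0
seg 0: a=1, c=M0/2=0, d=(M1−M0)/(6·3)=-7/108, b=Δ0−h0·(2M0+M1)/6=19/12
seg 1: a=4, c=M1/2=-7/12, d=(M2−M1)/(6·3)=7/108, b=Δ1−h1·(2M1+M2)/6=-1/6
t_q=3/4 → seg 0, τ=3/4; S=1+19/12·τ+0·τ²+-7/108·τ³=553/256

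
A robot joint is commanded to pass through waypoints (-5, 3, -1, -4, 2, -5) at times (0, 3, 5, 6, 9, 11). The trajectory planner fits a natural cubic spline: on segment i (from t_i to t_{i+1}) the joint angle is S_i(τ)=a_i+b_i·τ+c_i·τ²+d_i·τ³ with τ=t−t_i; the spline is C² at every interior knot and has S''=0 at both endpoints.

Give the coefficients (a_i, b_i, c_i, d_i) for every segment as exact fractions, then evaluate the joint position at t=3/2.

Δ: Δ0=8/3, Δ1=-2, Δ2=-3, Δ3=2, Δ4=-7/2
row 1: diag=10, rhs=-28; c'=1/5, d'=-14/5
row 2: denom=6−2·1/5=28/5; d'=(-6−2·-14/5)/(28/5)=-1/14
row 3: denom=8−1·5/28=219/28; d'=(30−1·-1/14)/(219/28)=842/219
row 4: denom=10−3·28/73=646/73; d'=(-33−3·842/219)/(646/73)=-3251/646
back: M4=-3251/646
back: M3=842/219−28/73·-3251/646=5596/969
back: M2=-1/14−5/28·5596/969=-2137/1938
back: M1=-14/5−1/5·-2137/1938=-4999/1938
M: M0=0, M1=-4999/1938, M2=-2137/1938, M3=5596/969, M4=-3251/646, M5=0
seg 0: a=-5, c=M0/2=0, d=(M1−M0)/(6·3)=-4999/34884, b=Δ0−h0·(2M0+M1)/6=15335/3876
seg 1: a=3, c=M1/2=-4999/3876, d=(M2−M1)/(6·2)=159/1292, b=Δ1−h1·(2M1+M2)/6=169/1938
seg 2: a=-1, c=M2/2=-2137/3876, d=(M3−M2)/(6·1)=1481/1292, b=Δ2−h2·(2M2+M3)/6=-6967/1938
seg 3: a=-4, c=M3/2=2798/969, d=(M4−M3)/(6·3)=-20945/34884, b=Δ3−h3·(2M3+M4)/6=-287/228
seg 4: a=2, c=M4/2=-3251/1292, d=(M5−M4)/(6·2)=3251/7752, b=Δ4−h4·(2M4+M5)/6=-281/1938
t_q=3/2 → seg 0, τ=3/2; S=-5+15335/3876·τ+0·τ²+-4999/34884·τ³=4661/10336

  seg 0: a=-5 b=15335/3876 c=0 d=-4999/34884
  seg 1: a=3 b=169/1938 c=-4999/3876 d=159/1292
  seg 2: a=-1 b=-6967/1938 c=-2137/3876 d=1481/1292
  seg 3: a=-4 b=-287/228 c=2798/969 d=-20945/34884
  seg 4: a=2 b=-281/1938 c=-3251/1292 d=3251/7752
S(3/2) = 4661/10336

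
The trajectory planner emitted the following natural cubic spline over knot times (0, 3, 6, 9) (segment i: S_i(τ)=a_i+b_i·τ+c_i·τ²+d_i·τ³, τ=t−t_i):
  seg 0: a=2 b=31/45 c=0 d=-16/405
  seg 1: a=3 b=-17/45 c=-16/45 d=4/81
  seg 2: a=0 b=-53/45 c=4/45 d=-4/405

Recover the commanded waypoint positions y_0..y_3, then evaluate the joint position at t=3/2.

y_0=2 y_1=3 y_2=0 y_3=-3
S(3/2) = 29/10

y_0 = S_0(0) = a_0 = 2
y_1 = S_1(0) = a_1 = 3
y_2 = S_2(0) = a_2 = 0
y_3 = S_2(3) = -3
t_q=3/2 is in segment 0 (τ=3/2); S_0(τ)=29/10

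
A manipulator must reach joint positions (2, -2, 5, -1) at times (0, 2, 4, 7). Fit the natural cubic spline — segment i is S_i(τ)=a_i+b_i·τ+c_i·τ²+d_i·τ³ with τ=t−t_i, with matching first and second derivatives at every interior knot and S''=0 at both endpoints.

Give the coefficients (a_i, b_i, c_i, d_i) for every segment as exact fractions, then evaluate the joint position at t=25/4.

  seg 0: a=2 b=-71/19 c=0 d=33/76
  seg 1: a=-2 b=28/19 c=99/38 d=-121/152
  seg 2: a=5 b=89/38 c=-165/76 d=55/228
S(25/4) = 9857/4864

Δ: Δ0=-2, Δ1=7/2, Δ2=-2
row 1: diag=8, rhs=33; c'=1/4, d'=33/8
row 2: denom=10−2·1/4=19/2; d'=(-33−2·33/8)/(19/2)=-165/38
back: M2=-165/38
back: M1=33/8−1/4·-165/38=99/19
M: M0=0, M1=99/19, M2=-165/38, M3=0
seg 0: a=2, c=M0/2=0, d=(M1−M0)/(6·2)=33/76, b=Δ0−h0·(2M0+M1)/6=-71/19
seg 1: a=-2, c=M1/2=99/38, d=(M2−M1)/(6·2)=-121/152, b=Δ1−h1·(2M1+M2)/6=28/19
seg 2: a=5, c=M2/2=-165/76, d=(M3−M2)/(6·3)=55/228, b=Δ2−h2·(2M2+M3)/6=89/38
t_q=25/4 → seg 2, τ=9/4; S=5+89/38·τ+-165/76·τ²+55/228·τ³=9857/4864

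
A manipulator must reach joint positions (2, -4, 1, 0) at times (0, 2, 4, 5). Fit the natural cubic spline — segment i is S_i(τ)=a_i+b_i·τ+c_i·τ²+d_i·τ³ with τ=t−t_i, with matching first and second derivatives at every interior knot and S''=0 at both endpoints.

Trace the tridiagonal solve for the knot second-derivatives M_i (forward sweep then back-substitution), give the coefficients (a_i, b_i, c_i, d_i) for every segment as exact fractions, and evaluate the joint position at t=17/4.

Δ: Δ0=-3, Δ1=5/2, Δ2=-1
row 1: diag=8, rhs=33; c'=1/4, d'=33/8
row 2: denom=6−2·1/4=11/2; d'=(-21−2·33/8)/(11/2)=-117/22
back: M2=-117/22
back: M1=33/8−1/4·-117/22=60/11
M: M0=0, M1=60/11, M2=-117/22, M3=0
seg 0: a=2, c=M0/2=0, d=(M1−M0)/(6·2)=5/11, b=Δ0−h0·(2M0+M1)/6=-53/11
seg 1: a=-4, c=M1/2=30/11, d=(M2−M1)/(6·2)=-79/88, b=Δ1−h1·(2M1+M2)/6=7/11
seg 2: a=1, c=M2/2=-117/44, d=(M3−M2)/(6·1)=39/44, b=Δ2−h2·(2M2+M3)/6=17/22
t_q=17/4 → seg 2, τ=1/4; S=1+17/22·τ+-117/44·τ²+39/44·τ³=2931/2816

  seg 0: a=2 b=-53/11 c=0 d=5/11
  seg 1: a=-4 b=7/11 c=30/11 d=-79/88
  seg 2: a=1 b=17/22 c=-117/44 d=39/44
S(17/4) = 2931/2816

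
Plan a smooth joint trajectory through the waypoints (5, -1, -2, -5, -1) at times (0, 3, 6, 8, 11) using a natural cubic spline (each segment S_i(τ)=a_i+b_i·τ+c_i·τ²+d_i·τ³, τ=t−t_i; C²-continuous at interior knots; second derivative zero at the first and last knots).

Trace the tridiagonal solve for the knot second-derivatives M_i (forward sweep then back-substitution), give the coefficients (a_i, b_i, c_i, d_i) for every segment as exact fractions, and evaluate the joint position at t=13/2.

Δ: Δ0=-2, Δ1=-1/3, Δ2=-3/2, Δ3=4/3
row 1: diag=12, rhs=10; c'=1/4, d'=5/6
row 2: denom=10−3·1/4=37/4; d'=(-7−3·5/6)/(37/4)=-38/37
row 3: denom=10−2·8/37=354/37; d'=(17−2·-38/37)/(354/37)=235/118
back: M3=235/118
back: M2=-38/37−8/37·235/118=-86/59
back: M1=5/6−1/4·-86/59=212/177
M: M0=0, M1=212/177, M2=-86/59, M3=235/118, M4=0
seg 0: a=5, c=M0/2=0, d=(M1−M0)/(6·3)=106/1593, b=Δ0−h0·(2M0+M1)/6=-460/177
seg 1: a=-1, c=M1/2=106/177, d=(M2−M1)/(6·3)=-235/1593, b=Δ1−h1·(2M1+M2)/6=-142/177
seg 2: a=-2, c=M2/2=-43/59, d=(M3−M2)/(6·2)=407/1416, b=Δ2−h2·(2M2+M3)/6=-211/177
seg 3: a=-5, c=M3/2=235/236, d=(M4−M3)/(6·3)=-235/2124, b=Δ3−h3·(2M3+M4)/6=-233/354
t_q=13/2 → seg 2, τ=1/2; S=-2+-211/177·τ+-43/59·τ²+407/1416·τ³=-10355/3776

  seg 0: a=5 b=-460/177 c=0 d=106/1593
  seg 1: a=-1 b=-142/177 c=106/177 d=-235/1593
  seg 2: a=-2 b=-211/177 c=-43/59 d=407/1416
  seg 3: a=-5 b=-233/354 c=235/236 d=-235/2124
S(13/2) = -10355/3776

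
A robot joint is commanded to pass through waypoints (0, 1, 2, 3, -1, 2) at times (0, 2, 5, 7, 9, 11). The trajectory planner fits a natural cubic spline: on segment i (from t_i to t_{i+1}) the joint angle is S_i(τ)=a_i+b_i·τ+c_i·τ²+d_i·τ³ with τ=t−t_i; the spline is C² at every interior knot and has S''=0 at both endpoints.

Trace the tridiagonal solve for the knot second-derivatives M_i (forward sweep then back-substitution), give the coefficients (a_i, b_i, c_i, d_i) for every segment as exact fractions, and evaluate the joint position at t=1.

  seg 0: a=0 b=943/1542 c=0 d=-43/1542
  seg 1: a=1 b=427/1542 c=-43/257 d=287/4626
  seg 2: a=2 b=731/771 c=201/514 d=-1897/6168
  seg 3: a=3 b=-1817/1542 c=-1495/1028 d=1609/3084
  seg 4: a=-1 b=-1133/1542 c=1723/1028 d=-1723/6168
S(1) = 150/257

Δ: Δ0=1/2, Δ1=1/3, Δ2=1/2, Δ3=-2, Δ4=3/2
row 1: diag=10, rhs=-1; c'=3/10, d'=-1/10
row 2: denom=10−3·3/10=91/10; d'=(1−3·-1/10)/(91/10)=1/7
row 3: denom=8−2·20/91=688/91; d'=(-15−2·1/7)/(688/91)=-1391/688
row 4: denom=8−2·91/344=1285/172; d'=(21−2·-1391/688)/(1285/172)=1723/514
back: M4=1723/514
back: M3=-1391/688−91/344·1723/514=-1495/514
back: M2=1/7−20/91·-1495/514=201/257
back: M1=-1/10−3/10·201/257=-86/257
M: M0=0, M1=-86/257, M2=201/257, M3=-1495/514, M4=1723/514, M5=0
seg 0: a=0, c=M0/2=0, d=(M1−M0)/(6·2)=-43/1542, b=Δ0−h0·(2M0+M1)/6=943/1542
seg 1: a=1, c=M1/2=-43/257, d=(M2−M1)/(6·3)=287/4626, b=Δ1−h1·(2M1+M2)/6=427/1542
seg 2: a=2, c=M2/2=201/514, d=(M3−M2)/(6·2)=-1897/6168, b=Δ2−h2·(2M2+M3)/6=731/771
seg 3: a=3, c=M3/2=-1495/1028, d=(M4−M3)/(6·2)=1609/3084, b=Δ3−h3·(2M3+M4)/6=-1817/1542
seg 4: a=-1, c=M4/2=1723/1028, d=(M5−M4)/(6·2)=-1723/6168, b=Δ4−h4·(2M4+M5)/6=-1133/1542
t_q=1 → seg 0, τ=1; S=0+943/1542·τ+0·τ²+-43/1542·τ³=150/257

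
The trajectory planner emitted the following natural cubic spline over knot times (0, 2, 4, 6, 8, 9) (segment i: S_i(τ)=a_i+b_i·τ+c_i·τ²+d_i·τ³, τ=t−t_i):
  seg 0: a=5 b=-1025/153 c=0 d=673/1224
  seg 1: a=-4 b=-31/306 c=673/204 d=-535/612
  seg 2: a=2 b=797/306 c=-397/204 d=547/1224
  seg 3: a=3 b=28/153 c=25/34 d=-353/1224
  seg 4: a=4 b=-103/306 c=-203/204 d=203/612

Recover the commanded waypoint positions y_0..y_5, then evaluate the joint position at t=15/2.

y_0 = S_0(0) = a_0 = 5
y_1 = S_1(0) = a_1 = -4
y_2 = S_2(0) = a_2 = 2
y_3 = S_3(0) = a_3 = 3
y_4 = S_4(0) = a_4 = 4
y_5 = S_4(1) = 3
t_q=15/2 is in segment 3 (τ=3/2); S_3(τ)=12911/3264

y_0=5 y_1=-4 y_2=2 y_3=3 y_4=4 y_5=3
S(15/2) = 12911/3264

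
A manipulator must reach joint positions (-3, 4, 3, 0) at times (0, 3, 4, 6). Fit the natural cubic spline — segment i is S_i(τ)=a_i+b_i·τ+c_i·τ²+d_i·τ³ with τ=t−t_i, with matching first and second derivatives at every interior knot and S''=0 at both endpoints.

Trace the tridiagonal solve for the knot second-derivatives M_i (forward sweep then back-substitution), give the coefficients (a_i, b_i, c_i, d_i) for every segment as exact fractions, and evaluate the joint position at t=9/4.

  seg 0: a=-3 b=1009/282 c=0 d=-13/94
  seg 1: a=4 b=-22/141 c=-117/94 d=113/282
  seg 2: a=3 b=-407/282 c=-2/47 d=1/141
S(9/4) = 20907/6016

Δ: Δ0=7/3, Δ1=-1, Δ2=-3/2
row 1: diag=8, rhs=-20; c'=1/8, d'=-5/2
row 2: denom=6−1·1/8=47/8; d'=(-3−1·-5/2)/(47/8)=-4/47
back: M2=-4/47
back: M1=-5/2−1/8·-4/47=-117/47
M: M0=0, M1=-117/47, M2=-4/47, M3=0
seg 0: a=-3, c=M0/2=0, d=(M1−M0)/(6·3)=-13/94, b=Δ0−h0·(2M0+M1)/6=1009/282
seg 1: a=4, c=M1/2=-117/94, d=(M2−M1)/(6·1)=113/282, b=Δ1−h1·(2M1+M2)/6=-22/141
seg 2: a=3, c=M2/2=-2/47, d=(M3−M2)/(6·2)=1/141, b=Δ2−h2·(2M2+M3)/6=-407/282
t_q=9/4 → seg 0, τ=9/4; S=-3+1009/282·τ+0·τ²+-13/94·τ³=20907/6016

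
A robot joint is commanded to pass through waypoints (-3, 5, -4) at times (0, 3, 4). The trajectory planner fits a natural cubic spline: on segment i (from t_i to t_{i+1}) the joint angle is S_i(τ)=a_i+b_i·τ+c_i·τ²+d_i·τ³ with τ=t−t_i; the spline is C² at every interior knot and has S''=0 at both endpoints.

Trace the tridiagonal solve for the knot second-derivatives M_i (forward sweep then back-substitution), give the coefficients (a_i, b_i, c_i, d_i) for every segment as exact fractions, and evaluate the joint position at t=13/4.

  seg 0: a=-3 b=169/24 c=0 d=-35/72
  seg 1: a=5 b=-73/12 c=-35/8 d=35/24
S(13/4) = 1653/512

Δ: Δ0=8/3, Δ1=-9
row 1: diag=8, rhs=-70; c'=1/8, d'=-35/4
back: M1=-35/4
M: M0=0, M1=-35/4, M2=0
seg 0: a=-3, c=M0/2=0, d=(M1−M0)/(6·3)=-35/72, b=Δ0−h0·(2M0+M1)/6=169/24
seg 1: a=5, c=M1/2=-35/8, d=(M2−M1)/(6·1)=35/24, b=Δ1−h1·(2M1+M2)/6=-73/12
t_q=13/4 → seg 1, τ=1/4; S=5+-73/12·τ+-35/8·τ²+35/24·τ³=1653/512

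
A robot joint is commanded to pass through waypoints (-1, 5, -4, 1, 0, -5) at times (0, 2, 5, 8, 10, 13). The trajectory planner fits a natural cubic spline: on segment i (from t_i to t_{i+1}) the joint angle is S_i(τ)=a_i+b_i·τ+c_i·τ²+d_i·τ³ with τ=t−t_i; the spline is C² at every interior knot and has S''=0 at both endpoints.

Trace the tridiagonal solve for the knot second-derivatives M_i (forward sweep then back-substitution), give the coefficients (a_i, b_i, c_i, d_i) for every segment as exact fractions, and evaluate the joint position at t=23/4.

Δ: Δ0=3, Δ1=-3, Δ2=5/3, Δ3=-1/2, Δ4=-5/3
row 1: diag=10, rhs=-36; c'=3/10, d'=-18/5
row 2: denom=12−3·3/10=111/10; d'=(28−3·-18/5)/(111/10)=388/111
row 3: denom=10−3·10/37=340/37; d'=(-13−3·388/111)/(340/37)=-869/340
row 4: denom=10−2·37/170=813/85; d'=(-7−2·-869/340)/(813/85)=-107/542
back: M4=-107/542
back: M3=-869/340−37/170·-107/542=-681/271
back: M2=388/111−10/37·-681/271=3394/813
back: M1=-18/5−3/10·3394/813=-1315/271
M: M0=0, M1=-1315/271, M2=3394/813, M3=-681/271, M4=-107/542, M5=0
seg 0: a=-1, c=M0/2=0, d=(M1−M0)/(6·2)=-1315/3252, b=Δ0−h0·(2M0+M1)/6=3754/813
seg 1: a=5, c=M1/2=-1315/542, d=(M2−M1)/(6·3)=7339/14634, b=Δ1−h1·(2M1+M2)/6=-191/813
seg 2: a=-4, c=M2/2=1697/813, d=(M3−M2)/(6·3)=-5437/14634, b=Δ2−h2·(2M2+M3)/6=-2035/1626
seg 3: a=1, c=M3/2=-681/542, d=(M4−M3)/(6·2)=1255/6504, b=Δ3−h3·(2M3+M4)/6=1009/813
seg 4: a=0, c=M4/2=-107/1084, d=(M5−M4)/(6·3)=107/9756, b=Δ4−h4·(2M4+M5)/6=-2389/1626
t_q=23/4 → seg 2, τ=3/4; S=-4+-2035/1626·τ+1697/813·τ²+-5437/14634·τ³=-136021/34688

  seg 0: a=-1 b=3754/813 c=0 d=-1315/3252
  seg 1: a=5 b=-191/813 c=-1315/542 d=7339/14634
  seg 2: a=-4 b=-2035/1626 c=1697/813 d=-5437/14634
  seg 3: a=1 b=1009/813 c=-681/542 d=1255/6504
  seg 4: a=0 b=-2389/1626 c=-107/1084 d=107/9756
S(23/4) = -136021/34688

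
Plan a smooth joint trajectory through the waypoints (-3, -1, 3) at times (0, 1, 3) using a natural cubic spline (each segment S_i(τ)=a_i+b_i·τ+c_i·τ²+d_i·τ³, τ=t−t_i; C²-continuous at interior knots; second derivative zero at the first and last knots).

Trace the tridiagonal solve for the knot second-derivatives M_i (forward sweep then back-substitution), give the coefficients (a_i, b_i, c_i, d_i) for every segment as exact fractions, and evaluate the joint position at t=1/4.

Δ: Δ0=2, Δ1=2
row 1: diag=6, rhs=0; c'=1/3, d'=0
back: M1=0
M: M0=0, M1=0, M2=0
seg 0: a=-3, c=M0/2=0, d=(M1−M0)/(6·1)=0, b=Δ0−h0·(2M0+M1)/6=2
seg 1: a=-1, c=M1/2=0, d=(M2−M1)/(6·2)=0, b=Δ1−h1·(2M1+M2)/6=2
t_q=1/4 → seg 0, τ=1/4; S=-3+2·τ+0·τ²+0·τ³=-5/2

  seg 0: a=-3 b=2 c=0 d=0
  seg 1: a=-1 b=2 c=0 d=0
S(1/4) = -5/2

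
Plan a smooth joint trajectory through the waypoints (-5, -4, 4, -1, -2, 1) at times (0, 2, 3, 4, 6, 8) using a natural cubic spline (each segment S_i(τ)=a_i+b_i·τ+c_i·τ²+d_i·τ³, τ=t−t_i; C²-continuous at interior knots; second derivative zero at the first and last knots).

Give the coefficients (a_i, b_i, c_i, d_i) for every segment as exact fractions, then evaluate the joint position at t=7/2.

Δ: Δ0=1/2, Δ1=8, Δ2=-5, Δ3=-1/2, Δ4=3/2
row 1: diag=6, rhs=45; c'=1/6, d'=15/2
row 2: denom=4−1·1/6=23/6; d'=(-78−1·15/2)/(23/6)=-513/23
row 3: denom=6−1·6/23=132/23; d'=(27−1·-513/23)/(132/23)=189/22
row 4: denom=8−2·23/66=241/33; d'=(12−2·189/22)/(241/33)=-171/241
back: M4=-171/241
back: M3=189/22−23/66·-171/241=2130/241
back: M2=-513/23−6/23·2130/241=-5931/241
back: M1=15/2−1/6·-5931/241=2796/241
M: M0=0, M1=2796/241, M2=-5931/241, M3=2130/241, M4=-171/241, M5=0
seg 0: a=-5, c=M0/2=0, d=(M1−M0)/(6·2)=233/241, b=Δ0−h0·(2M0+M1)/6=-1623/482
seg 1: a=-4, c=M1/2=1398/241, d=(M2−M1)/(6·1)=-2909/482, b=Δ1−h1·(2M1+M2)/6=3969/482
seg 2: a=4, c=M2/2=-5931/482, d=(M3−M2)/(6·1)=2687/482, b=Δ2−h2·(2M2+M3)/6=417/241
seg 3: a=-1, c=M3/2=1065/241, d=(M4−M3)/(6·2)=-767/964, b=Δ3−h3·(2M3+M4)/6=-2967/482
seg 4: a=-2, c=M4/2=-171/482, d=(M5−M4)/(6·2)=57/964, b=Δ4−h4·(2M4+M5)/6=951/482
t_q=7/2 → seg 2, τ=1/2; S=4+417/241·τ+-5931/482·τ²+2687/482·τ³=9585/3856

  seg 0: a=-5 b=-1623/482 c=0 d=233/241
  seg 1: a=-4 b=3969/482 c=1398/241 d=-2909/482
  seg 2: a=4 b=417/241 c=-5931/482 d=2687/482
  seg 3: a=-1 b=-2967/482 c=1065/241 d=-767/964
  seg 4: a=-2 b=951/482 c=-171/482 d=57/964
S(7/2) = 9585/3856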